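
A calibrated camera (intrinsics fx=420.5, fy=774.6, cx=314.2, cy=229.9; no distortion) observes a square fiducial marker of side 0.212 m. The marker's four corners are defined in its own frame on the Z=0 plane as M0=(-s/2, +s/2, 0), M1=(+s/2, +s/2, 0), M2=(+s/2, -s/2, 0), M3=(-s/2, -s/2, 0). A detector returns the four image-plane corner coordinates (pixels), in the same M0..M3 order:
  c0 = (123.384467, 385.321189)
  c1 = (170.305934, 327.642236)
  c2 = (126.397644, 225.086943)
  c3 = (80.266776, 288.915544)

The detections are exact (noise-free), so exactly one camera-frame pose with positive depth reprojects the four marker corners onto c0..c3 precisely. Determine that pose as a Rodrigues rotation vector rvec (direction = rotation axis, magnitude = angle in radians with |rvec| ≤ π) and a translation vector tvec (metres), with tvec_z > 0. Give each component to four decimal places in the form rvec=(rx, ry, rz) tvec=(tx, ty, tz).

rvec=(0.2435, 0.2326, -0.5822) tvec=(-0.5894, 0.1321, 1.3088)

Intrinsics K: fx=420.5, fy=774.6, cx=314.2, cy=229.9
Marker side s = 0.212 m; corners in marker frame (Z=0):
  M0 = (-0.1060, +0.1060, 0)
  M1 = (+0.1060, +0.1060, 0)
  M2 = (+0.1060, -0.1060, 0)
  M3 = (-0.1060, -0.1060, 0)
Detected image corners:
  c0 = (123.384467, 385.321189) px
  c1 = (170.305934, 327.642236) px
  c2 = (126.397644, 225.086943) px
  c3 = (80.266776, 288.915544) px
Planar DLT: solve 8×8 A·h = b for H (H[2,2]=1):
  H  [+192.37473 +220.53746 +124.83687]
  H  [-352.87116 +506.50720 +308.08556]
  H  [-0.21675 +0.12256 +1.00000]
B = K⁻¹H; ‖b₁‖=0.764033, ‖b₂‖=0.764033; λ = 2/(‖b₁‖+‖b₂‖) = 1.308844, sign → tz>0 ⇒ λ=+1.308844
r₁ = λ·B[:,0] = (+0.81076,-0.51205,-0.28369); r₂ = λ·B[:,1] = (+0.56659,+0.80824,+0.16041)
r₃ = r₁×r₂ = (+0.14715,-0.29078,+0.94541); SVD([r₁ r₂ r₃]) → R = UVᵀ:
  R  [+0.81076 +0.56659 +0.14715]
  R  [-0.51205 +0.80824 -0.29078]
  R  [-0.28369 +0.16041 +0.94541]
t = (-0.58941, +0.13211, +1.30884) m
tr R = 2.564401; θ = arccos((tr R − 1)/2) = 0.672607 rad = 38.538°
axis k = ((R−Rᵀ)₃₂, (R−Rᵀ)₁₃, (R−Rᵀ)₂₁) / (2 sinθ) = (+0.362095, +0.345762, -0.865641)
rvec = θ·k = (+0.243548, +0.232562, -0.582236)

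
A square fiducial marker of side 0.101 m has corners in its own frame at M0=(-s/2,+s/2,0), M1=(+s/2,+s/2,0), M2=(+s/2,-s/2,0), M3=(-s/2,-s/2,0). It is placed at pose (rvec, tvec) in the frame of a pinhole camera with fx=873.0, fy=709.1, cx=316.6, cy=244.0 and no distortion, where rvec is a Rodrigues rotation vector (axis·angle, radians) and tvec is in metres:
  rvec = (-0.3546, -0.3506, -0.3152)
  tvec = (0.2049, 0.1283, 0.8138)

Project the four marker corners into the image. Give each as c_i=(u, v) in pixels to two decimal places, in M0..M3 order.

Intrinsics K: fx=873.0, fy=709.1, cx=316.6, cy=244.0
Marker side s = 0.101 m; corners in marker frame (Z=0):
  M0 = (-0.0505, +0.0505, 0)
  M1 = (+0.0505, +0.0505, 0)
  M2 = (+0.0505, -0.0505, 0)
  M3 = (-0.0505, -0.0505, 0)
rvec = (-0.3546, -0.3506, -0.3152), |rvec| = θ = 0.58993 rad = 33.800°
Rodrigues: sinθ=0.55630, 1−cosθ=0.16902; R = I + sinθ·[k]× + (1−cosθ)·[k]×²:
    [+0.89205 +0.35761 -0.27633]
    [-0.23685 +0.89068 +0.38806]
    [+0.38490 -0.28072 +0.87923]
t = (0.2049, 0.1283, 0.8138) m
M0: Pc = R·M0+t = (+0.17791, +0.18524, +0.78019); u = 873.0·(+0.17791)/0.78019 + 316.6 = 515.6758, v = 709.1·(+0.18524)/0.78019 + 244.0 = 412.3623
M1: Pc = R·M1+t = (+0.26801, +0.16132, +0.81906); u = 873.0·(+0.26801)/0.81906 + 316.6 = 602.2575, v = 709.1·(+0.16132)/0.81906 + 244.0 = 383.6608
M2: Pc = R·M2+t = (+0.23189, +0.07136, +0.84741); u = 873.0·(+0.23189)/0.84741 + 316.6 = 555.4907, v = 709.1·(+0.07136)/0.84741 + 244.0 = 303.7123
M3: Pc = R·M3+t = (+0.14179, +0.09528, +0.80854); u = 873.0·(+0.14179)/0.80854 + 316.6 = 469.6965, v = 709.1·(+0.09528)/0.80854 + 244.0 = 327.5635

c0=(515.68, 412.36) c1=(602.26, 383.66) c2=(555.49, 303.71) c3=(469.70, 327.56)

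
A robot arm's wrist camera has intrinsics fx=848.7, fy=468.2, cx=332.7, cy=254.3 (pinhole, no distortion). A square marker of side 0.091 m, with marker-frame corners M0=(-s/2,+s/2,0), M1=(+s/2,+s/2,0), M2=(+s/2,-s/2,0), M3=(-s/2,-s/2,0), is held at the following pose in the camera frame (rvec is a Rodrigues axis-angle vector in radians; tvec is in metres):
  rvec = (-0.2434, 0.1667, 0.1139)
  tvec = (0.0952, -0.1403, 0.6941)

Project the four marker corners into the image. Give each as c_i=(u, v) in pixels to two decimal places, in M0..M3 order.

c0=(387.43, 186.20) c1=(500.75, 190.37) c2=(510.36, 133.30) c3=(400.14, 130.56)

Intrinsics K: fx=848.7, fy=468.2, cx=332.7, cy=254.3
Marker side s = 0.091 m; corners in marker frame (Z=0):
  M0 = (-0.0455, +0.0455, 0)
  M1 = (+0.0455, +0.0455, 0)
  M2 = (+0.0455, -0.0455, 0)
  M3 = (-0.0455, -0.0455, 0)
rvec = (-0.2434, 0.1667, 0.1139), |rvec| = θ = 0.31624 rad = 18.119°
Rodrigues: sinθ=0.31099, 1−cosθ=0.04959; R = I + sinθ·[k]× + (1−cosθ)·[k]×²:
    [+0.97979 -0.13213 +0.15019]
    [+0.09189 +0.96419 +0.24878]
    [-0.17768 -0.22995 +0.95685]
t = (0.0952, -0.1403, 0.6941) m
M0: Pc = R·M0+t = (+0.04461, -0.10061, +0.69172); u = 848.7·(+0.04461)/0.69172 + 332.7 = 387.4309, v = 468.2·(-0.10061)/0.69172 + 254.3 = 186.2007
M1: Pc = R·M1+t = (+0.13377, -0.09225, +0.67555); u = 848.7·(+0.13377)/0.67555 + 332.7 = 500.7539, v = 468.2·(-0.09225)/0.67555 + 254.3 = 190.3663
M2: Pc = R·M2+t = (+0.14579, -0.17999, +0.69648); u = 848.7·(+0.14579)/0.69648 + 332.7 = 510.3566, v = 468.2·(-0.17999)/0.69648 + 254.3 = 133.3039
M3: Pc = R·M3+t = (+0.05663, -0.18835, +0.71265); u = 848.7·(+0.05663)/0.71265 + 332.7 = 400.1432, v = 468.2·(-0.18835)/0.71265 + 254.3 = 130.5553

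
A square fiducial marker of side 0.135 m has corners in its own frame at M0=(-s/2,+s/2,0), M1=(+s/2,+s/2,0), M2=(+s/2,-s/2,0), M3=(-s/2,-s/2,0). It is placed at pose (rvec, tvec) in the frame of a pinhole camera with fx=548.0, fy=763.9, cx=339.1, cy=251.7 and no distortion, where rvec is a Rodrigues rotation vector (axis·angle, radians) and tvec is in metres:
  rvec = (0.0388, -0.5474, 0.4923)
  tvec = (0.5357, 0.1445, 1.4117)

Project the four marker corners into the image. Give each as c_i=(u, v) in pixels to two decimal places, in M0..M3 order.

c0=(520.83, 348.93) c1=(550.25, 375.73) c2=(571.80, 311.92) c3=(543.72, 282.20)

Intrinsics K: fx=548.0, fy=763.9, cx=339.1, cy=251.7
Marker side s = 0.135 m; corners in marker frame (Z=0):
  M0 = (-0.0675, +0.0675, 0)
  M1 = (+0.0675, +0.0675, 0)
  M2 = (+0.0675, -0.0675, 0)
  M3 = (-0.0675, -0.0675, 0)
rvec = (0.0388, -0.5474, 0.4923), |rvec| = θ = 0.73723 rad = 42.240°
Rodrigues: sinθ=0.67224, 1−cosθ=0.25967; R = I + sinθ·[k]× + (1−cosθ)·[k]×²:
    [+0.74105 -0.45905 -0.49002]
    [+0.43875 +0.88349 -0.16413]
    [+0.50827 -0.09337 +0.85612]
t = (0.5357, 0.1445, 1.4117) m
M0: Pc = R·M0+t = (+0.45469, +0.17452, +1.37109); u = 548.0·(+0.45469)/1.37109 + 339.1 = 520.8328, v = 763.9·(+0.17452)/1.37109 + 251.7 = 348.9334
M1: Pc = R·M1+t = (+0.55474, +0.23375, +1.43971); u = 548.0·(+0.55474)/1.43971 + 339.1 = 550.2507, v = 763.9·(+0.23375)/1.43971 + 251.7 = 375.7273
M2: Pc = R·M2+t = (+0.61671, +0.11448, +1.45231); u = 548.0·(+0.61671)/1.45231 + 339.1 = 571.8018, v = 763.9·(+0.11448)/1.45231 + 251.7 = 311.9154
M3: Pc = R·M3+t = (+0.51666, +0.05525, +1.38369); u = 548.0·(+0.51666)/1.38369 + 339.1 = 543.7206, v = 763.9·(+0.05525)/1.38369 + 251.7 = 282.2012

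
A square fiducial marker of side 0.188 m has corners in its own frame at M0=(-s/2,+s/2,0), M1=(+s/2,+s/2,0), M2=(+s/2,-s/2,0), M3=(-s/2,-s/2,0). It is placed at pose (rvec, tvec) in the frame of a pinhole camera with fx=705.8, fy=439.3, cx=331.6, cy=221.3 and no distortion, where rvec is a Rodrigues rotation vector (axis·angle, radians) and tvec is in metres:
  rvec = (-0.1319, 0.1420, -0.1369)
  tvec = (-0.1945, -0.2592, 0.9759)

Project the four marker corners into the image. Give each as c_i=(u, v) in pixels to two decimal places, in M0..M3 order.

Intrinsics K: fx=705.8, fy=439.3, cx=331.6, cy=221.3
Marker side s = 0.188 m; corners in marker frame (Z=0):
  M0 = (-0.0940, +0.0940, 0)
  M1 = (+0.0940, +0.0940, 0)
  M2 = (+0.0940, -0.0940, 0)
  M3 = (-0.0940, -0.0940, 0)
rvec = (-0.1319, 0.1420, -0.1369), |rvec| = θ = 0.23728 rad = 13.595°
Rodrigues: sinθ=0.23506, 1−cosθ=0.02802; R = I + sinθ·[k]× + (1−cosθ)·[k]×²:
    [+0.98064 +0.12630 +0.14966]
    [-0.14494 +0.98202 +0.12099]
    [-0.13168 -0.14034 +0.98131]
t = (-0.1945, -0.2592, 0.9759) m
M0: Pc = R·M0+t = (-0.27481, -0.15327, +0.97509); u = 705.8·(-0.27481)/0.97509 + 331.6 = 132.6848, v = 439.3·(-0.15327)/0.97509 + 221.3 = 152.2499
M1: Pc = R·M1+t = (-0.09045, -0.18051, +0.95033); u = 705.8·(-0.09045)/0.95033 + 331.6 = 264.4252, v = 439.3·(-0.18051)/0.95033 + 221.3 = 137.8550
M2: Pc = R·M2+t = (-0.11419, -0.36513, +0.97671); u = 705.8·(-0.11419)/0.97671 + 331.6 = 249.0817, v = 439.3·(-0.36513)/0.97671 + 221.3 = 57.0725
M3: Pc = R·M3+t = (-0.29855, -0.33789, +1.00147); u = 705.8·(-0.29855)/1.00147 + 331.6 = 121.1914, v = 439.3·(-0.33789)/1.00147 + 221.3 = 73.0850

c0=(132.68, 152.25) c1=(264.43, 137.86) c2=(249.08, 57.07) c3=(121.19, 73.09)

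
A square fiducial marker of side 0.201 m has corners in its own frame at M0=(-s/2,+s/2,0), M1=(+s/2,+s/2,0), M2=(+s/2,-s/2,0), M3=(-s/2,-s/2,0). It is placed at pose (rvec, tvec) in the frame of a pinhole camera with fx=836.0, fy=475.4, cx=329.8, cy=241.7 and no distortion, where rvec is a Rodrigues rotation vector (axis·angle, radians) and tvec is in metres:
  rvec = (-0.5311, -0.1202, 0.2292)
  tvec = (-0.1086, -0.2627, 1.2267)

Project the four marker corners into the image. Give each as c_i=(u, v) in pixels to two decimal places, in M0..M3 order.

Intrinsics K: fx=836.0, fy=475.4, cx=329.8, cy=241.7
Marker side s = 0.201 m; corners in marker frame (Z=0):
  M0 = (-0.1005, +0.1005, 0)
  M1 = (+0.1005, +0.1005, 0)
  M2 = (+0.1005, -0.1005, 0)
  M3 = (-0.1005, -0.1005, 0)
rvec = (-0.5311, -0.1202, 0.2292), |rvec| = θ = 0.59080 rad = 33.851°
Rodrigues: sinθ=0.55703, 1−cosθ=0.16951; R = I + sinθ·[k]× + (1−cosθ)·[k]×²:
    [+0.96747 -0.18510 -0.17244]
    [+0.24710 +0.83751 +0.48736]
    [+0.05421 -0.51412 +0.85600]
t = (-0.1086, -0.2627, 1.2267) m
M0: Pc = R·M0+t = (-0.22443, -0.20336, +1.16958); u = 836.0·(-0.22443)/1.16958 + 329.8 = 169.3786, v = 475.4·(-0.20336)/1.16958 + 241.7 = 159.0388
M1: Pc = R·M1+t = (-0.02997, -0.15370, +1.18048); u = 836.0·(-0.02997)/1.18048 + 329.8 = 308.5748, v = 475.4·(-0.15370)/1.18048 + 241.7 = 179.8036
M2: Pc = R·M2+t = (+0.00723, -0.32204, +1.28382); u = 836.0·(+0.00723)/1.28382 + 329.8 = 334.5101, v = 475.4·(-0.32204)/1.28382 + 241.7 = 122.4493
M3: Pc = R·M3+t = (-0.18723, -0.37170, +1.27292); u = 836.0·(-0.18723)/1.27292 + 329.8 = 206.8360, v = 475.4·(-0.37170)/1.27292 + 241.7 = 102.8793

c0=(169.38, 159.04) c1=(308.57, 179.80) c2=(334.51, 122.45) c3=(206.84, 102.88)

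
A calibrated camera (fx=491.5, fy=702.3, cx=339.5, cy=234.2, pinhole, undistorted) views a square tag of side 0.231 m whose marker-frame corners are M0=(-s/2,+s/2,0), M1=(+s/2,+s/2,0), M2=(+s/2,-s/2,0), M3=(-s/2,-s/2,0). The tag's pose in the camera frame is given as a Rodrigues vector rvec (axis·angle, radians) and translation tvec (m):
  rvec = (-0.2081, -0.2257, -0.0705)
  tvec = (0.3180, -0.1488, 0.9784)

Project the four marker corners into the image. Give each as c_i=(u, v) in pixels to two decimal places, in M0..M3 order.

c0=(453.97, 210.96) c1=(560.19, 204.61) c2=(540.19, 51.82) c3=(437.84, 49.58)

Intrinsics K: fx=491.5, fy=702.3, cx=339.5, cy=234.2
Marker side s = 0.231 m; corners in marker frame (Z=0):
  M0 = (-0.1155, +0.1155, 0)
  M1 = (+0.1155, +0.1155, 0)
  M2 = (+0.1155, -0.1155, 0)
  M3 = (-0.1155, -0.1155, 0)
rvec = (-0.2081, -0.2257, -0.0705), |rvec| = θ = 0.31499 rad = 18.047°
Rodrigues: sinθ=0.30980, 1−cosθ=0.04920; R = I + sinθ·[k]× + (1−cosθ)·[k]×²:
    [+0.97228 +0.09263 -0.21471]
    [-0.04605 +0.97606 +0.21257]
    [+0.22926 -0.19679 +0.95327]
t = (0.3180, -0.1488, 0.9784) m
M0: Pc = R·M0+t = (+0.21640, -0.03075, +0.92919); u = 491.5·(+0.21640)/0.92919 + 339.5 = 453.9663, v = 702.3·(-0.03075)/0.92919 + 234.2 = 210.9614
M1: Pc = R·M1+t = (+0.44100, -0.04138, +0.98215); u = 491.5·(+0.44100)/0.98215 + 339.5 = 560.1889, v = 702.3·(-0.04138)/0.98215 + 234.2 = 204.6081
M2: Pc = R·M2+t = (+0.41960, -0.26685, +1.02761); u = 491.5·(+0.41960)/1.02761 + 339.5 = 540.1921, v = 702.3·(-0.26685)/1.02761 + 234.2 = 51.8237
M3: Pc = R·M3+t = (+0.19500, -0.25622, +0.97465); u = 491.5·(+0.19500)/0.97465 + 339.5 = 437.8371, v = 702.3·(-0.25622)/0.97465 + 234.2 = 49.5789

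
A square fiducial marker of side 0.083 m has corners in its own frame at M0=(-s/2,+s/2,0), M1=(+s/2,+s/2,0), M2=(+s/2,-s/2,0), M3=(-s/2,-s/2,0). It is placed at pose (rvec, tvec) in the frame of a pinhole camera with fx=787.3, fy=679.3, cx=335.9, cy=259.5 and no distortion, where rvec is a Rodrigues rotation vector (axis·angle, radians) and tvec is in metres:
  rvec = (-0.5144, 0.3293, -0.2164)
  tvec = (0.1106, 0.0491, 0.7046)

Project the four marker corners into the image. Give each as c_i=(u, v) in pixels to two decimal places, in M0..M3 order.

c0=(423.49, 353.61) c1=(516.07, 332.80) c2=(494.39, 261.48) c3=(407.79, 283.11)

Intrinsics K: fx=787.3, fy=679.3, cx=335.9, cy=259.5
Marker side s = 0.083 m; corners in marker frame (Z=0):
  M0 = (-0.0415, +0.0415, 0)
  M1 = (+0.0415, +0.0415, 0)
  M2 = (+0.0415, -0.0415, 0)
  M3 = (-0.0415, -0.0415, 0)
rvec = (-0.5144, 0.3293, -0.2164), |rvec| = θ = 0.64798 rad = 37.126°
Rodrigues: sinθ=0.60358, 1−cosθ=0.20269; R = I + sinθ·[k]× + (1−cosθ)·[k]×²:
    [+0.92504 +0.11980 +0.36047]
    [-0.28334 +0.84965 +0.44475]
    [-0.25300 -0.51355 +0.81991]
t = (0.1106, 0.0491, 0.7046) m
M0: Pc = R·M0+t = (+0.07718, +0.09612, +0.69379); u = 787.3·(+0.07718)/0.69379 + 335.9 = 423.4853, v = 679.3·(+0.09612)/0.69379 + 259.5 = 353.6124
M1: Pc = R·M1+t = (+0.15396, +0.07260, +0.67279); u = 787.3·(+0.15396)/0.67279 + 335.9 = 516.0659, v = 679.3·(+0.07260)/0.67279 + 259.5 = 332.8046
M2: Pc = R·M2+t = (+0.14402, +0.00208, +0.71541); u = 787.3·(+0.14402)/0.71541 + 335.9 = 494.3891, v = 679.3·(+0.00208)/0.71541 + 259.5 = 261.4755
M3: Pc = R·M3+t = (+0.06724, +0.02560, +0.73641); u = 787.3·(+0.06724)/0.73641 + 335.9 = 407.7854, v = 679.3·(+0.02560)/0.73641 + 259.5 = 283.1129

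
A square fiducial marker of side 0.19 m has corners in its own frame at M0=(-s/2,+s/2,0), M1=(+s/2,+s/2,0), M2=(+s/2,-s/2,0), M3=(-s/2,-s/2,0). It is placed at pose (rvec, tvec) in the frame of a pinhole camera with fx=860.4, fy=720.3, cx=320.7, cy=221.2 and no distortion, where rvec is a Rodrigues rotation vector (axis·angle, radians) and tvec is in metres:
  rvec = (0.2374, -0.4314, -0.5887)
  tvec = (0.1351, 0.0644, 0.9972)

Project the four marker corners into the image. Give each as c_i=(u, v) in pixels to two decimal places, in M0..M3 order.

Intrinsics K: fx=860.4, fy=720.3, cx=320.7, cy=221.2
Marker side s = 0.19 m; corners in marker frame (Z=0):
  M0 = (-0.0950, +0.0950, 0)
  M1 = (+0.0950, +0.0950, 0)
  M2 = (+0.0950, -0.0950, 0)
  M3 = (-0.0950, -0.0950, 0)
rvec = (0.2374, -0.4314, -0.5887), |rvec| = θ = 0.76748 rad = 43.974°
Rodrigues: sinθ=0.69433, 1−cosθ=0.28034; R = I + sinθ·[k]× + (1−cosθ)·[k]×²:
    [+0.74648 +0.48384 -0.45679]
    [-0.58133 +0.80823 -0.09390]
    [+0.32376 +0.33564 +0.88460]
t = (0.1351, 0.0644, 0.9972) m
M0: Pc = R·M0+t = (+0.11015, +0.19641, +0.99833); u = 860.4·(+0.11015)/0.99833 + 320.7 = 415.6310, v = 720.3·(+0.19641)/0.99833 + 221.2 = 362.9098
M1: Pc = R·M1+t = (+0.25198, +0.08596, +1.05984); u = 860.4·(+0.25198)/1.05984 + 320.7 = 525.2626, v = 720.3·(+0.08596)/1.05984 + 221.2 = 279.6183
M2: Pc = R·M2+t = (+0.16005, -0.06761, +0.99607); u = 860.4·(+0.16005)/0.99607 + 320.7 = 458.9509, v = 720.3·(-0.06761)/0.99607 + 221.2 = 172.3097
M3: Pc = R·M3+t = (+0.01822, +0.04284, +0.93456); u = 860.4·(+0.01822)/0.93456 + 320.7 = 337.4735, v = 720.3·(+0.04284)/0.93456 + 221.2 = 254.2215

c0=(415.63, 362.91) c1=(525.26, 279.62) c2=(458.95, 172.31) c3=(337.47, 254.22)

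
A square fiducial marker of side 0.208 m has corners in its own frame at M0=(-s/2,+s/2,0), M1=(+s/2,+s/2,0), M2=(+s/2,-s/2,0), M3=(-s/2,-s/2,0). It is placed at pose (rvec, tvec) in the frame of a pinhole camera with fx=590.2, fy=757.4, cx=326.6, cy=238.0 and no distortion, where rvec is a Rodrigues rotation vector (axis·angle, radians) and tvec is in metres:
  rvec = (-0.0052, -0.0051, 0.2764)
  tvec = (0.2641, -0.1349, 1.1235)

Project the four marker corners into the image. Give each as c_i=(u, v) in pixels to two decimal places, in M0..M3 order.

Intrinsics K: fx=590.2, fy=757.4, cx=326.6, cy=238.0
Marker side s = 0.208 m; corners in marker frame (Z=0):
  M0 = (-0.1040, +0.1040, 0)
  M1 = (+0.1040, +0.1040, 0)
  M2 = (+0.1040, -0.1040, 0)
  M3 = (-0.1040, -0.1040, 0)
rvec = (-0.0052, -0.0051, 0.2764), |rvec| = θ = 0.27650 rad = 15.842°
Rodrigues: sinθ=0.27299, 1−cosθ=0.03798; R = I + sinθ·[k]× + (1−cosθ)·[k]×²:
    [+0.96203 -0.27288 -0.00575]
    [+0.27290 +0.96203 +0.00443]
    [+0.00432 -0.00583 +0.99997]
t = (0.2641, -0.1349, 1.1235) m
M0: Pc = R·M0+t = (+0.13567, -0.06323, +1.12244); u = 590.2·(+0.13567)/1.12244 + 326.6 = 397.9373, v = 757.4·(-0.06323)/1.12244 + 238.0 = 195.3332
M1: Pc = R·M1+t = (+0.33577, -0.00647, +1.12334); u = 590.2·(+0.33577)/1.12334 + 326.6 = 503.0133, v = 757.4·(-0.00647)/1.12334 + 238.0 = 233.6399
M2: Pc = R·M2+t = (+0.39253, -0.20657, +1.12456); u = 590.2·(+0.39253)/1.12456 + 326.6 = 532.6116, v = 757.4·(-0.20657)/1.12456 + 238.0 = 98.8736
M3: Pc = R·M3+t = (+0.19243, -0.26333, +1.12366); u = 590.2·(+0.19243)/1.12366 + 326.6 = 427.6727, v = 757.4·(-0.26333)/1.12366 + 238.0 = 60.5005

c0=(397.94, 195.33) c1=(503.01, 233.64) c2=(532.61, 98.87) c3=(427.67, 60.50)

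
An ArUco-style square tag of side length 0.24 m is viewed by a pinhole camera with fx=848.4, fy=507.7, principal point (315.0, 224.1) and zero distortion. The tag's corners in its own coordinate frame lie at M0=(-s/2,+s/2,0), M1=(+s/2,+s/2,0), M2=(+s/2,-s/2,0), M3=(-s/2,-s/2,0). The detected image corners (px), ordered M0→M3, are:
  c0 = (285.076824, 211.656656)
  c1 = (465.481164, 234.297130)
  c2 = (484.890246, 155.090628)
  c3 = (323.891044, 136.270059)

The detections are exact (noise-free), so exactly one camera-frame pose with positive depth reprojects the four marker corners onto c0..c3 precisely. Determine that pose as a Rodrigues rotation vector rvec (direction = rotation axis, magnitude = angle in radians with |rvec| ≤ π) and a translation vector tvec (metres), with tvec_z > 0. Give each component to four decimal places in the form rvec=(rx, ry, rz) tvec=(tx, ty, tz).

Intrinsics K: fx=848.4, fy=507.7, cx=315.0, cy=224.1
Marker side s = 0.24 m; corners in marker frame (Z=0):
  M0 = (-0.1200, +0.1200, 0)
  M1 = (+0.1200, +0.1200, 0)
  M2 = (+0.1200, -0.1200, 0)
  M3 = (-0.1200, -0.1200, 0)
Detected image corners:
  c0 = (285.076824, 211.656656) px
  c1 = (465.481164, 234.297130) px
  c2 = (484.890246, 155.090628) px
  c3 = (323.891044, 136.270059) px
Planar DLT: solve 8×8 A·h = b for H (H[2,2]=1):
  H  [+679.49245 -311.32865 +389.91208]
  H  [+72.00892 +232.31654 +181.97840]
  H  [-0.07543 -0.48652 +1.00000]
B = K⁻¹H; ‖b₁‖=0.850565, ‖b₂‖=0.850565; λ = 2/(‖b₁‖+‖b₂‖) = 1.175689, sign → tz>0 ⇒ λ=+1.175689
r₁ = λ·B[:,0] = (+0.97455,+0.20590,-0.08868); r₂ = λ·B[:,1] = (-0.21905,+0.79046,-0.57200)
r₃ = r₁×r₂ = (-0.04767,+0.57687,+0.81544); SVD([r₁ r₂ r₃]) → R = UVᵀ:
  R  [+0.97455 -0.21905 -0.04767]
  R  [+0.20590 +0.79046 +0.57687]
  R  [-0.08868 -0.57200 +0.81544]
t = (+0.10381, -0.09754, +1.17569) m
tr R = 2.580454; θ = arccos((tr R − 1)/2) = 0.659617 rad = 37.793°
axis k = ((R−Rᵀ)₃₂, (R−Rᵀ)₁₃, (R−Rᵀ)₂₁) / (2 sinθ) = (-0.937372, +0.033457, +0.346720)
rvec = θ·k = (-0.618306, +0.022069, +0.228702)

rvec=(-0.6183, 0.0221, 0.2287) tvec=(0.1038, -0.0975, 1.1757)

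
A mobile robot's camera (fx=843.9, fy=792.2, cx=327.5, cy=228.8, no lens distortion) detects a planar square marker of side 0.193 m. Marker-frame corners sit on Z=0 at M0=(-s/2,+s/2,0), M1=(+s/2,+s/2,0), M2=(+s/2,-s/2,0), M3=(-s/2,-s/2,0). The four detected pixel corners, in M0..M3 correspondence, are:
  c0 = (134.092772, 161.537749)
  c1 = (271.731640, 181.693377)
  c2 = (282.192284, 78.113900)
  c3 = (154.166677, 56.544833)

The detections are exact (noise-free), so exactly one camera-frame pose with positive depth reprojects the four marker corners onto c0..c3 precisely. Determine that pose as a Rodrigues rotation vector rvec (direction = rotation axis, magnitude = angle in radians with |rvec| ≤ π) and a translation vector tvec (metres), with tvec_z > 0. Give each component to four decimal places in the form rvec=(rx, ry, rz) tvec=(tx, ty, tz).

rvec=(-0.4480, -0.2051, 0.1027) tvec=(-0.1682, -0.1717, 1.2257)

Intrinsics K: fx=843.9, fy=792.2, cx=327.5, cy=228.8
Marker side s = 0.193 m; corners in marker frame (Z=0):
  M0 = (-0.0965, +0.0965, 0)
  M1 = (+0.0965, +0.0965, 0)
  M2 = (+0.0965, -0.0965, 0)
  M3 = (-0.0965, -0.0965, 0)
Detected image corners:
  c0 = (134.092772, 161.537749) px
  c1 = (271.731640, 181.693377) px
  c2 = (282.192284, 78.113900) px
  c3 = (154.166677, 56.544833) px
Planar DLT: solve 8×8 A·h = b for H (H[2,2]=1):
  H  [+717.28029 -154.27893 +211.71999]
  H  [+125.18396 +497.44242 +117.81065]
  H  [+0.14198 -0.35866 +1.00000]
B = K⁻¹H; ‖b₁‖=0.815876, ‖b₂‖=0.815876; λ = 2/(‖b₁‖+‖b₂‖) = 1.225676, sign → tz>0 ⇒ λ=+1.225676
r₁ = λ·B[:,0] = (+0.97424,+0.14342,+0.17402); r₂ = λ·B[:,1] = (-0.05347,+0.89660,-0.43961)
r₃ = r₁×r₂ = (-0.21907,+0.41898,+0.88117); SVD([r₁ r₂ r₃]) → R = UVᵀ:
  R  [+0.97424 -0.05347 -0.21907]
  R  [+0.14342 +0.89660 +0.41898]
  R  [+0.17402 -0.43961 +0.88117]
t = (-0.16816, -0.17172, +1.22568) m
tr R = 2.752013; θ = arccos((tr R − 1)/2) = 0.503277 rad = 28.836°
axis k = ((R−Rᵀ)₃₂, (R−Rᵀ)₁₃, (R−Rᵀ)₂₁) / (2 sinθ) = (-0.890093, -0.407515, +0.204122)
rvec = θ·k = (-0.447964, -0.205093, +0.102730)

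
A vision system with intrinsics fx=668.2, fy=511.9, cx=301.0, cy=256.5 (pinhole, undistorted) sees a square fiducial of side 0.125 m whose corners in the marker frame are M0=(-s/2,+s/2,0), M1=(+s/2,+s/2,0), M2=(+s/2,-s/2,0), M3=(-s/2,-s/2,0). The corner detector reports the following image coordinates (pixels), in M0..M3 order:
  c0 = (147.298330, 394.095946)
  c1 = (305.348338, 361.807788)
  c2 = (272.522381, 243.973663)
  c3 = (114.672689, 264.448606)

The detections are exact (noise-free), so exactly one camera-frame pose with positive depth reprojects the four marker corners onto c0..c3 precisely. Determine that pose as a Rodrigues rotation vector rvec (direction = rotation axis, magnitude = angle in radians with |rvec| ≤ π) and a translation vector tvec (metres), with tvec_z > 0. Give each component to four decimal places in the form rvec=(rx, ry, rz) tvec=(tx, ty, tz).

rvec=(-0.1217, -0.3718, -0.1948) tvec=(-0.0668, 0.0581, 0.5097)

Intrinsics K: fx=668.2, fy=511.9, cx=301.0, cy=256.5
Marker side s = 0.125 m; corners in marker frame (Z=0):
  M0 = (-0.0625, +0.0625, 0)
  M1 = (+0.0625, +0.0625, 0)
  M2 = (+0.0625, -0.0625, 0)
  M3 = (-0.0625, -0.0625, 0)
Detected image corners:
  c0 = (147.298330, 394.095946) px
  c1 = (305.348338, 361.807788) px
  c2 = (272.522381, 243.973663) px
  c3 = (114.672689, 264.448606) px
Planar DLT: solve 8×8 A·h = b for H (H[2,2]=1):
  H  [+1416.72717 +227.98420 +213.39558]
  H  [+19.96062 +936.79978 +314.85662]
  H  [+0.72936 -0.16126 +1.00000]
B = K⁻¹H; ‖b₁‖=1.961787, ‖b₂‖=1.961787; λ = 2/(‖b₁‖+‖b₂‖) = 0.509739, sign → tz>0 ⇒ λ=+0.509739
r₁ = λ·B[:,0] = (+0.91328,-0.16641,+0.37178); r₂ = λ·B[:,1] = (+0.21095,+0.97403,-0.08220)
r₃ = r₁×r₂ = (-0.34845,+0.15350,+0.92467); SVD([r₁ r₂ r₃]) → R = UVᵀ:
  R  [+0.91328 +0.21095 -0.34845]
  R  [-0.16641 +0.97403 +0.15350]
  R  [+0.37178 -0.08220 +0.92467]
t = (-0.06683, +0.05811, +0.50974) m
tr R = 2.811990; θ = arccos((tr R − 1)/2) = 0.437072 rad = 25.042°
axis k = ((R−Rᵀ)₃₂, (R−Rᵀ)₁₃, (R−Rᵀ)₂₁) / (2 sinθ) = (-0.278418, -0.850759, -0.445751)
rvec = θ·k = (-0.121689, -0.371843, -0.194825)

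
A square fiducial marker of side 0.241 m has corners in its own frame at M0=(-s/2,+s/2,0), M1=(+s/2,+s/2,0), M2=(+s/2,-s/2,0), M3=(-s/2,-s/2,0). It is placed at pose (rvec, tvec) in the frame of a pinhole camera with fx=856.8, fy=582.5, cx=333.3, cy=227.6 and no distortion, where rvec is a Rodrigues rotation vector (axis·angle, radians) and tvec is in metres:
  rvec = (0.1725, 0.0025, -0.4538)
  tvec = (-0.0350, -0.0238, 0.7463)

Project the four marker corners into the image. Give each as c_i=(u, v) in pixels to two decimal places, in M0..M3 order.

c0=(232.47, 329.81) c1=(475.02, 250.74) c2=(357.94, 79.92) c3=(103.76, 165.60)

Intrinsics K: fx=856.8, fy=582.5, cx=333.3, cy=227.6
Marker side s = 0.241 m; corners in marker frame (Z=0):
  M0 = (-0.1205, +0.1205, 0)
  M1 = (+0.1205, +0.1205, 0)
  M2 = (+0.1205, -0.1205, 0)
  M3 = (-0.1205, -0.1205, 0)
rvec = (0.1725, 0.0025, -0.4538), |rvec| = θ = 0.48549 rad = 27.816°
Rodrigues: sinθ=0.46664, 1−cosθ=0.11555; R = I + sinθ·[k]× + (1−cosθ)·[k]×²:
    [+0.89904 +0.43639 -0.03597]
    [-0.43597 +0.88445 -0.16636]
    [-0.04078 +0.16525 +0.98541]
t = (-0.0350, -0.0238, 0.7463) m
M0: Pc = R·M0+t = (-0.09075, +0.13531, +0.77113); u = 856.8·(-0.09075)/0.77113 + 333.3 = 232.4692, v = 582.5·(+0.13531)/0.77113 + 227.6 = 329.8123
M1: Pc = R·M1+t = (+0.12592, +0.03024, +0.76130); u = 856.8·(+0.12592)/0.76130 + 333.3 = 475.0154, v = 582.5·(+0.03024)/0.76130 + 227.6 = 250.7393
M2: Pc = R·M2+t = (+0.02075, -0.18291, +0.72147); u = 856.8·(+0.02075)/0.72147 + 333.3 = 357.9402, v = 582.5·(-0.18291)/0.72147 + 227.6 = 79.9223
M3: Pc = R·M3+t = (-0.19592, -0.07784, +0.73130); u = 856.8·(-0.19592)/0.73130 + 333.3 = 103.7591, v = 582.5·(-0.07784)/0.73130 + 227.6 = 165.5970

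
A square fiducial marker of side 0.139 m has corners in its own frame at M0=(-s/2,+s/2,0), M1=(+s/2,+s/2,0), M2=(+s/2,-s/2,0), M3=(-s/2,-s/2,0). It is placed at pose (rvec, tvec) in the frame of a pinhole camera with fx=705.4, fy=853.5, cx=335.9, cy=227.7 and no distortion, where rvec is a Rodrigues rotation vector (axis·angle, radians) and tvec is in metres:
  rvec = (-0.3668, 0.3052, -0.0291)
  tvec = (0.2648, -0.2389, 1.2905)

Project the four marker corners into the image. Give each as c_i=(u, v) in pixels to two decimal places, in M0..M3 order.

c0=(443.78, 116.01) c1=(522.34, 104.51) c2=(517.23, 23.73) c3=(441.75, 37.22)

Intrinsics K: fx=705.4, fy=853.5, cx=335.9, cy=227.7
Marker side s = 0.139 m; corners in marker frame (Z=0):
  M0 = (-0.0695, +0.0695, 0)
  M1 = (+0.0695, +0.0695, 0)
  M2 = (+0.0695, -0.0695, 0)
  M3 = (-0.0695, -0.0695, 0)
rvec = (-0.3668, 0.3052, -0.0291), |rvec| = θ = 0.47805 rad = 27.391°
Rodrigues: sinθ=0.46005, 1−cosθ=0.11211; R = I + sinθ·[k]× + (1−cosθ)·[k]×²:
    [+0.95389 -0.02691 +0.29894]
    [-0.08292 +0.93358 +0.34863]
    [-0.28847 -0.35734 +0.88831]
t = (0.2648, -0.2389, 1.2905) m
M0: Pc = R·M0+t = (+0.19663, -0.16825, +1.28571); u = 705.4·(+0.19663)/1.28571 + 335.9 = 443.7823, v = 853.5·(-0.16825)/1.28571 + 227.7 = 116.0080
M1: Pc = R·M1+t = (+0.32923, -0.17978, +1.24562); u = 705.4·(+0.32923)/1.24562 + 335.9 = 522.3422, v = 853.5·(-0.17978)/1.24562 + 227.7 = 104.5150
M2: Pc = R·M2+t = (+0.33297, -0.30955, +1.29529); u = 705.4·(+0.33297)/1.29529 + 335.9 = 517.2298, v = 853.5·(-0.30955)/1.29529 + 227.7 = 23.7309
M3: Pc = R·M3+t = (+0.20037, -0.29802, +1.33538); u = 705.4·(+0.20037)/1.33538 + 335.9 = 441.7455, v = 853.5·(-0.29802)/1.33538 + 227.7 = 37.2222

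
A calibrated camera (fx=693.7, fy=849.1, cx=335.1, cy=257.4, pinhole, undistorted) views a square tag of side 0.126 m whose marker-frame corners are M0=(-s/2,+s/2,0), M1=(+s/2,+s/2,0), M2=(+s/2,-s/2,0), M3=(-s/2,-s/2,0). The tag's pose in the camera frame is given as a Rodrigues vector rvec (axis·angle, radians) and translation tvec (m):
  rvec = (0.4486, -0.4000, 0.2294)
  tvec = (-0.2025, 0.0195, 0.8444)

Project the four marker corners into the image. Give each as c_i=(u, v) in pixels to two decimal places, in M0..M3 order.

Intrinsics K: fx=693.7, fy=849.1, cx=335.1, cy=257.4
Marker side s = 0.126 m; corners in marker frame (Z=0):
  M0 = (-0.0630, +0.0630, 0)
  M1 = (+0.0630, +0.0630, 0)
  M2 = (+0.0630, -0.0630, 0)
  M3 = (-0.0630, -0.0630, 0)
rvec = (0.4486, -0.4000, 0.2294), |rvec| = θ = 0.64332 rad = 36.860°
Rodrigues: sinθ=0.59986, 1−cosθ=0.19989; R = I + sinθ·[k]× + (1−cosθ)·[k]×²:
    [+0.89730 -0.30057 -0.32327]
    [+0.12723 +0.87738 -0.46261]
    [+0.42268 +0.37397 +0.82552]
t = (-0.2025, 0.0195, 0.8444) m
M0: Pc = R·M0+t = (-0.27797, +0.06676, +0.84133); u = 693.7·(-0.27797)/0.84133 + 335.1 = 105.9097, v = 849.1·(+0.06676)/0.84133 + 257.4 = 324.7760
M1: Pc = R·M1+t = (-0.16491, +0.08279, +0.89459); u = 693.7·(-0.16491)/0.89459 + 335.1 = 207.2256, v = 849.1·(+0.08279)/0.89459 + 257.4 = 335.9811
M2: Pc = R·M2+t = (-0.12703, -0.02776, +0.84747); u = 693.7·(-0.12703)/0.84747 + 335.1 = 231.1156, v = 849.1·(-0.02776)/0.84747 + 257.4 = 229.5870
M3: Pc = R·M3+t = (-0.24009, -0.04379, +0.79421); u = 693.7·(-0.24009)/0.79421 + 335.1 = 125.3907, v = 849.1·(-0.04379)/0.79421 + 257.4 = 210.5827

c0=(105.91, 324.78) c1=(207.23, 335.98) c2=(231.12, 229.59) c3=(125.39, 210.58)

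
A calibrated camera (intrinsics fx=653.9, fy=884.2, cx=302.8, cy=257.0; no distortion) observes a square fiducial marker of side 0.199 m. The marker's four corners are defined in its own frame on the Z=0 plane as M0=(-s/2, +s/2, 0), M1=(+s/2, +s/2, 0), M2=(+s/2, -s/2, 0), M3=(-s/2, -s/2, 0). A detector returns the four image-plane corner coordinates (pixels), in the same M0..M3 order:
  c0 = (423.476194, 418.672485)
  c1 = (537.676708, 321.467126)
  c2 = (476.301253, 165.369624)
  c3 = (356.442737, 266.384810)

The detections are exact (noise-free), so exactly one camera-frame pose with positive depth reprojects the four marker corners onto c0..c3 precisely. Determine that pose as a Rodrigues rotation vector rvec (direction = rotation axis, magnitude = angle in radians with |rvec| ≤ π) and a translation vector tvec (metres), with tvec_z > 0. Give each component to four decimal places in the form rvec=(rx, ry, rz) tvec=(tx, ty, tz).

Intrinsics K: fx=653.9, fy=884.2, cx=302.8, cy=257.0
Marker side s = 0.199 m; corners in marker frame (Z=0):
  M0 = (-0.0995, +0.0995, 0)
  M1 = (+0.0995, +0.0995, 0)
  M2 = (+0.0995, -0.0995, 0)
  M3 = (-0.0995, -0.0995, 0)
Detected image corners:
  c0 = (423.476194, 418.672485) px
  c1 = (537.676708, 321.467126) px
  c2 = (476.301253, 165.369624) px
  c3 = (356.442737, 266.384810) px
Planar DLT: solve 8×8 A·h = b for H (H[2,2]=1):
  H  [+598.37185 +425.73788 +449.34652]
  H  [-490.89194 +842.23495 +294.62099]
  H  [+0.02366 +0.22997 +1.00000]
B = K⁻¹H; ‖b₁‖=1.064854, ‖b₂‖=1.064854; λ = 2/(‖b₁‖+‖b₂‖) = 0.939096, sign → tz>0 ⇒ λ=+0.939096
r₁ = λ·B[:,0] = (+0.84906,-0.52783,+0.02222); r₂ = λ·B[:,1] = (+0.51142,+0.83175,+0.21596)
r₃ = r₁×r₂ = (-0.13247,-0.17201,+0.97615); SVD([r₁ r₂ r₃]) → R = UVᵀ:
  R  [+0.84906 +0.51142 -0.13247]
  R  [-0.52783 +0.83175 -0.17201]
  R  [+0.02222 +0.21596 +0.97615]
t = (+0.21046, +0.03996, +0.93910) m
tr R = 2.656964; θ = arccos((tr R − 1)/2) = 0.594405 rad = 34.057°
axis k = ((R−Rᵀ)₃₂, (R−Rᵀ)₁₃, (R−Rᵀ)₂₁) / (2 sinθ) = (+0.346392, -0.138107, -0.927868)
rvec = θ·k = (+0.205897, -0.082092, -0.551529)

rvec=(0.2059, -0.0821, -0.5515) tvec=(0.2105, 0.0400, 0.9391)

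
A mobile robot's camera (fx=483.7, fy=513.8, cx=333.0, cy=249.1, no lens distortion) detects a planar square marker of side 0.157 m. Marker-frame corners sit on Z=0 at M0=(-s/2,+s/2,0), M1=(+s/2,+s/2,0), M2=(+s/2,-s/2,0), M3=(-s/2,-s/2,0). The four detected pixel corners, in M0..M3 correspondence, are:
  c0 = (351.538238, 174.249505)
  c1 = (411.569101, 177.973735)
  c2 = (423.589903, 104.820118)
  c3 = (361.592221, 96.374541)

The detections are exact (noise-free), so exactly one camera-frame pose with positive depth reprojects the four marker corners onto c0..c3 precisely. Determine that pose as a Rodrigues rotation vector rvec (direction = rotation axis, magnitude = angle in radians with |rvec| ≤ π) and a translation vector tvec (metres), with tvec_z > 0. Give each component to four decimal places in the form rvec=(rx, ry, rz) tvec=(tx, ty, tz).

rvec=(0.3229, -0.4161, 0.0617) tvec=(0.1226, -0.2311, 1.0809)

Intrinsics K: fx=483.7, fy=513.8, cx=333.0, cy=249.1
Marker side s = 0.157 m; corners in marker frame (Z=0):
  M0 = (-0.0785, +0.0785, 0)
  M1 = (+0.0785, +0.0785, 0)
  M2 = (+0.0785, -0.0785, 0)
  M3 = (-0.0785, -0.0785, 0)
Detected image corners:
  c0 = (351.538238, 174.249505) px
  c1 = (411.569101, 177.973735) px
  c2 = (423.589903, 104.820118) px
  c3 = (361.592221, 96.374541) px
Planar DLT: solve 8×8 A·h = b for H (H[2,2]=1):
  H  [+534.10985 +35.32937 +387.85487]
  H  [+90.48423 +518.36146 +139.25459]
  H  [+0.37620 +0.27338 +1.00000]
B = K⁻¹H; ‖b₁‖=0.925186, ‖b₂‖=0.925186; λ = 2/(‖b₁‖+‖b₂‖) = 1.080864, sign → tz>0 ⇒ λ=+1.080864
r₁ = λ·B[:,0] = (+0.91357,-0.00679,+0.40663); r₂ = λ·B[:,1] = (-0.12448,+0.94720,+0.29548)
r₃ = r₁×r₂ = (-0.38716,-0.32056,+0.86449); SVD([r₁ r₂ r₃]) → R = UVᵀ:
  R  [+0.91357 -0.12448 -0.38716]
  R  [-0.00679 +0.94720 -0.32056]
  R  [+0.40663 +0.29548 +0.86449]
t = (+0.12258, -0.23108, +1.08086) m
tr R = 2.725266; θ = arccos((tr R − 1)/2) = 0.530345 rad = 30.387°
axis k = ((R−Rᵀ)₃₂, (R−Rᵀ)₁₃, (R−Rᵀ)₂₁) / (2 sinθ) = (+0.608940, -0.784640, +0.116329)
rvec = θ·k = (+0.322948, -0.416130, +0.061694)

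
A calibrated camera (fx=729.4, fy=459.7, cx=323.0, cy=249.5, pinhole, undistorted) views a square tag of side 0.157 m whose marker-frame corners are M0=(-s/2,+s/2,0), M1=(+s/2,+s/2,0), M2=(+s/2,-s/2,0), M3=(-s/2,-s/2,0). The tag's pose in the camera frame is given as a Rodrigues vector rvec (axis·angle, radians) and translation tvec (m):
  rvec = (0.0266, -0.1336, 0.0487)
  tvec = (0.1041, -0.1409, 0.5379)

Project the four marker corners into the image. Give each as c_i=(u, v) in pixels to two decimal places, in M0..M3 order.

Intrinsics K: fx=729.4, fy=459.7, cx=323.0, cy=249.5
Marker side s = 0.157 m; corners in marker frame (Z=0):
  M0 = (-0.0785, +0.0785, 0)
  M1 = (+0.0785, +0.0785, 0)
  M2 = (+0.0785, -0.0785, 0)
  M3 = (-0.0785, -0.0785, 0)
rvec = (0.0266, -0.1336, 0.0487), |rvec| = θ = 0.14467 rad = 8.289°
Rodrigues: sinθ=0.14416, 1−cosθ=0.01045; R = I + sinθ·[k]× + (1−cosθ)·[k]×²:
    [+0.98991 -0.05030 -0.13249]
    [+0.04676 +0.99846 -0.02975]
    [+0.13378 +0.02326 +0.99074]
t = (0.1041, -0.1409, 0.5379) m
M0: Pc = R·M0+t = (+0.02244, -0.06619, +0.52922); u = 729.4·(+0.02244)/0.52922 + 323.0 = 353.9325, v = 459.7·(-0.06619)/0.52922 + 249.5 = 192.0045
M1: Pc = R·M1+t = (+0.17786, -0.05885, +0.55023); u = 729.4·(+0.17786)/0.55023 + 323.0 = 558.7756, v = 459.7·(-0.05885)/0.55023 + 249.5 = 200.3322
M2: Pc = R·M2+t = (+0.18576, -0.21561, +0.54658); u = 729.4·(+0.18576)/0.54658 + 323.0 = 570.8903, v = 459.7·(-0.21561)/0.54658 + 249.5 = 68.1612
M3: Pc = R·M3+t = (+0.03034, -0.22295, +0.52557); u = 729.4·(+0.03034)/0.52557 + 323.0 = 365.1081, v = 459.7·(-0.22295)/0.52557 + 249.5 = 54.4935

c0=(353.93, 192.00) c1=(558.78, 200.33) c2=(570.89, 68.16) c3=(365.11, 54.49)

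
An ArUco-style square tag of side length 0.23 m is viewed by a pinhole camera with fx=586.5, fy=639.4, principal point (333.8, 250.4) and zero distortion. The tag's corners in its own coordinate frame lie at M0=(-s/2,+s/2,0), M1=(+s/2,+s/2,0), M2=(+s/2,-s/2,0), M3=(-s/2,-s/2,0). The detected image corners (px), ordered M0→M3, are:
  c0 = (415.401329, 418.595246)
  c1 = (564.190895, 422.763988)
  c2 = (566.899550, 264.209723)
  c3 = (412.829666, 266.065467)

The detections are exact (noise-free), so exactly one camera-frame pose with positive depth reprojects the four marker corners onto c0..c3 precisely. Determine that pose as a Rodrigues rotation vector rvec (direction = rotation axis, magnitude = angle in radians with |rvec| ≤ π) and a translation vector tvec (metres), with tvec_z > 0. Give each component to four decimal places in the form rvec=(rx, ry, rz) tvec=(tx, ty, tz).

rvec=(0.1420, 0.1548, -0.0261) tvec=(0.2416, 0.1346, 0.9170)

Intrinsics K: fx=586.5, fy=639.4, cx=333.8, cy=250.4
Marker side s = 0.23 m; corners in marker frame (Z=0):
  M0 = (-0.1150, +0.1150, 0)
  M1 = (+0.1150, +0.1150, 0)
  M2 = (+0.1150, -0.1150, 0)
  M3 = (-0.1150, -0.1150, 0)
Detected image corners:
  c0 = (415.401329, 418.595246) px
  c1 = (564.190895, 422.763988) px
  c2 = (566.899550, 264.209723) px
  c3 = (412.829666, 266.065467) px
Planar DLT: solve 8×8 A·h = b for H (H[2,2]=1):
  H  [+575.15032 +74.15045 +488.35365]
  H  [-52.87599 +727.97560 +344.25258]
  H  [-0.16953 +0.15153 +1.00000]
B = K⁻¹H; ‖b₁‖=1.090514, ‖b₂‖=1.090514; λ = 2/(‖b₁‖+‖b₂‖) = 0.916999, sign → tz>0 ⇒ λ=+0.916999
r₁ = λ·B[:,0] = (+0.98773,-0.01495,-0.15546); r₂ = λ·B[:,1] = (+0.03685,+0.98961,+0.13895)
r₃ = r₁×r₂ = (+0.15176,-0.14298,+0.97802); SVD([r₁ r₂ r₃]) → R = UVᵀ:
  R  [+0.98773 +0.03685 +0.15176]
  R  [-0.01495 +0.98961 -0.14298]
  R  [-0.15546 +0.13895 +0.97802]
t = (+0.24165, +0.13460, +0.91700) m
tr R = 2.955364; θ = arccos((tr R − 1)/2) = 0.211668 rad = 12.128°
axis k = ((R−Rᵀ)₃₂, (R−Rᵀ)₁₃, (R−Rᵀ)₂₁) / (2 sinθ) = (+0.670973, +0.731160, -0.123289)
rvec = θ·k = (+0.142024, +0.154763, -0.026096)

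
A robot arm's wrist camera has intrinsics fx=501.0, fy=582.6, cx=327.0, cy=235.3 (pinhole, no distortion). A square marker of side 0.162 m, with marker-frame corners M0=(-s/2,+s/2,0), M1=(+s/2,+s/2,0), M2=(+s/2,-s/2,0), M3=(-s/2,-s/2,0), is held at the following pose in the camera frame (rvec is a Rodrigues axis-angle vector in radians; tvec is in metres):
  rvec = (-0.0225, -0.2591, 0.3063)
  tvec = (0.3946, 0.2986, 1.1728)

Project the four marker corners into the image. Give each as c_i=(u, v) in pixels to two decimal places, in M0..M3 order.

Intrinsics K: fx=501.0, fy=582.6, cx=327.0, cy=235.3
Marker side s = 0.162 m; corners in marker frame (Z=0):
  M0 = (-0.0810, +0.0810, 0)
  M1 = (+0.0810, +0.0810, 0)
  M2 = (+0.0810, -0.0810, 0)
  M3 = (-0.0810, -0.0810, 0)
rvec = (-0.0225, -0.2591, 0.3063), |rvec| = θ = 0.40182 rad = 23.023°
Rodrigues: sinθ=0.39109, 1−cosθ=0.07965; R = I + sinθ·[k]× + (1−cosθ)·[k]×²:
    [+0.92060 -0.29525 -0.25558]
    [+0.30100 +0.95347 -0.01725]
    [+0.24878 -0.06105 +0.96663]
t = (0.3946, 0.2986, 1.1728) m
M0: Pc = R·M0+t = (+0.29612, +0.35145, +1.14770); u = 501.0·(+0.29612)/1.14770 + 327.0 = 456.2618, v = 582.6·(+0.35145)/1.14770 + 235.3 = 413.7039
M1: Pc = R·M1+t = (+0.44525, +0.40021, +1.18801); u = 501.0·(+0.44525)/1.18801 + 327.0 = 514.7701, v = 582.6·(+0.40021)/1.18801 + 235.3 = 431.5645
M2: Pc = R·M2+t = (+0.49308, +0.24575, +1.19790); u = 501.0·(+0.49308)/1.19790 + 327.0 = 533.2240, v = 582.6·(+0.24575)/1.19790 + 235.3 = 354.8212
M3: Pc = R·M3+t = (+0.34395, +0.19699, +1.15759); u = 501.0·(+0.34395)/1.15759 + 327.0 = 475.8581, v = 582.6·(+0.19699)/1.15759 + 235.3 = 334.4413

c0=(456.26, 413.70) c1=(514.77, 431.56) c2=(533.22, 354.82) c3=(475.86, 334.44)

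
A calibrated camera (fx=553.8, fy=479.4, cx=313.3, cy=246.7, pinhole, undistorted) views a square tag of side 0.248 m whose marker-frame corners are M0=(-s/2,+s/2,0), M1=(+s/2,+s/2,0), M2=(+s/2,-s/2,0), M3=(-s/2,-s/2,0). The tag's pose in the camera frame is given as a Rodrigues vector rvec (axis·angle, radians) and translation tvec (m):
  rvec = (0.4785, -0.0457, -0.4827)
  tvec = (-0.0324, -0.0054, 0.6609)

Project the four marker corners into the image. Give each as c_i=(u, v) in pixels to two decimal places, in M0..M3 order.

Intrinsics K: fx=553.8, fy=479.4, cx=313.3, cy=246.7
Marker side s = 0.248 m; corners in marker frame (Z=0):
  M0 = (-0.1240, +0.1240, 0)
  M1 = (+0.1240, +0.1240, 0)
  M2 = (+0.1240, -0.1240, 0)
  M3 = (-0.1240, -0.1240, 0)
rvec = (0.4785, -0.0457, -0.4827), |rvec| = θ = 0.68121 rad = 39.031°
Rodrigues: sinθ=0.62974, 1−cosθ=0.22319; R = I + sinθ·[k]× + (1−cosθ)·[k]×²:
    [+0.88693 +0.43571 -0.15334]
    [-0.45674 +0.77781 -0.43173]
    [-0.06884 +0.45295 +0.88887]
t = (-0.0324, -0.0054, 0.6609) m
M0: Pc = R·M0+t = (-0.08835, +0.14768, +0.72560); u = 553.8·(-0.08835)/0.72560 + 313.3 = 245.8673, v = 479.4·(+0.14768)/0.72560 + 246.7 = 344.2743
M1: Pc = R·M1+t = (+0.13161, +0.03441, +0.70853); u = 553.8·(+0.13161)/0.70853 + 313.3 = 416.1666, v = 479.4·(+0.03441)/0.70853 + 246.7 = 269.9843
M2: Pc = R·M2+t = (+0.02355, -0.15848, +0.59620); u = 553.8·(+0.02355)/0.59620 + 313.3 = 335.1771, v = 479.4·(-0.15848)/0.59620 + 246.7 = 119.2630
M3: Pc = R·M3+t = (-0.19641, -0.04521, +0.61327); u = 553.8·(-0.19641)/0.61327 + 313.3 = 135.9390, v = 479.4·(-0.04521)/0.61327 + 246.7 = 211.3565

c0=(245.87, 344.27) c1=(416.17, 269.98) c2=(335.18, 119.26) c3=(135.94, 211.36)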